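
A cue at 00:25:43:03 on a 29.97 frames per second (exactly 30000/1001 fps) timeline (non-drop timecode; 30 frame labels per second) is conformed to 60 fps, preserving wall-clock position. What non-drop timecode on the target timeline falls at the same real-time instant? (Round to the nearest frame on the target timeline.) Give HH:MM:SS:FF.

00:25:44:39

Source frame index: (0×3600 + 25×60 + 43) × 30 + 3 = 46293.
Real time: 46293 / (30000/1001) = 15446431/10000 s.
Target frame: (15446431/10000) × (60) = 46339293/500 ≈ 92678.586 → 92679.
At 60 labels/s: frame 92679 → 00:25:44:39.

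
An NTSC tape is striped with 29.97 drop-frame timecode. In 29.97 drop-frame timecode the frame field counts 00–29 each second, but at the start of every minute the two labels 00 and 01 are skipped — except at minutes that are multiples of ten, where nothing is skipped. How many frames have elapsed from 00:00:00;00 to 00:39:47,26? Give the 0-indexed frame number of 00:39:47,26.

71564

Complete 10-minute blocks: 3, each 17982 frames → 53946.
Remaining 9 whole minutes in the current block: 1800 + 8 × 1798 = 16184 frames.
Within the current minute: 47 × 30 + 26 − 2 = 1434 (labels ;00/;01 skipped at this minute). Total = 53946 + 16184 + 1434 = 71564.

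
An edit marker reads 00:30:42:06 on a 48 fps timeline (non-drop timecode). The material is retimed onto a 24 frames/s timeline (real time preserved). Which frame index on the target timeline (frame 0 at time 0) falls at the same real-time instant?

frame 44211

Source frame index: (0×3600 + 30×60 + 42) × 48 + 6 = 88422.
Real time: 88422 / (48) = 14737/8 s.
Target frame: (14737/8) × (24) = 44211.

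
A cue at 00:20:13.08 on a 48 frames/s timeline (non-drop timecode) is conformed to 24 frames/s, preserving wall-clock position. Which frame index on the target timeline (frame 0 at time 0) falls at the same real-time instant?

frame 29116

Source frame index: (0×3600 + 20×60 + 13) × 48 + 8 = 58232.
Real time: 58232 / (48) = 7279/6 s.
Target frame: (7279/6) × (24) = 29116.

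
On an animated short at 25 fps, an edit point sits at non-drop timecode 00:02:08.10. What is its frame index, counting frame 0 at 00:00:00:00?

frame 3210

Total seconds to the label: (0 × 3600 + 2 × 60 + 8) = 128.
Frame index = 128 × 25 + 10 = 3210.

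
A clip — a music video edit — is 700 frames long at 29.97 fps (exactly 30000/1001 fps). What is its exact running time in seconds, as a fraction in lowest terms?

7007/300 seconds

Running time = 700 ÷ (30000/1001) = 700 × 1001/30000 = 7007/300 s.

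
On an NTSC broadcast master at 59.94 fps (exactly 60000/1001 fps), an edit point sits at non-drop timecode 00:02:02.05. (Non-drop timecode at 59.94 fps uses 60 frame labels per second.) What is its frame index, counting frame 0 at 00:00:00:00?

7325

Total seconds to the label: (0 × 3600 + 2 × 60 + 2) = 122.
Frame index = 122 × 60 + 5 = 7325.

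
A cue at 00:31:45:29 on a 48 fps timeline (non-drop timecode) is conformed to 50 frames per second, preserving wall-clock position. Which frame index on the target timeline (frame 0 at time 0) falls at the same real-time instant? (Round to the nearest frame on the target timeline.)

Source frame index: (0×3600 + 31×60 + 45) × 48 + 29 = 91469.
Real time: 91469 / (48) = 91469/48 s.
Target frame: (91469/48) × (50) = 2286725/24 ≈ 95280.208 → 95280.

frame 95280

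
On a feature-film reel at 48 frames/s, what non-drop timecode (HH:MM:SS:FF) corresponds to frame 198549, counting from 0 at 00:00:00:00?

01:08:56:21

198549 ÷ 48 = 4136 full seconds, remainder 21 frames.
4136 s = 1 h 8 min 56 s.
Timecode: 01:08:56:21.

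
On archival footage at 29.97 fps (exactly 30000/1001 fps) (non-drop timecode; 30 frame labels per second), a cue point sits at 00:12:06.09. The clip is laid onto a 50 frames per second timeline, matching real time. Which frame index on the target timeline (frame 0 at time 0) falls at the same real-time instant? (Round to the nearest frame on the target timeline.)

Source frame index: (0×3600 + 12×60 + 6) × 30 + 9 = 21789.
Real time: 21789 / (30000/1001) = 7270263/10000 s.
Target frame: (7270263/10000) × (50) = 7270263/200 ≈ 36351.315 → 36351.

frame 36351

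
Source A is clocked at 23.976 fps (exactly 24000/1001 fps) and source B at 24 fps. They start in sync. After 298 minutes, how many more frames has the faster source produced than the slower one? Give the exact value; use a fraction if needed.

298 min = 17880 s.
A emits 24000/1001 × 17880 = 429120000/1001 frames; B emits 24 × 17880 = 429120.
Difference = 429120/1001 frames (≈ 428.6913); B is ahead of A.

429120/1001 frames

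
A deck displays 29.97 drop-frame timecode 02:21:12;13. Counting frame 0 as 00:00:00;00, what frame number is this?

As if non-drop at 30 labels/s: (2 × 3600 + 21 × 60 + 12) × 30 + 13 = 254173.
Minute boundaries passed: 141; those not divisible by 10: 141 − 14 = 127; dropped labels = 2 × 127 = 254.
Actual frame index = 254173 − 254 = 253919.

253919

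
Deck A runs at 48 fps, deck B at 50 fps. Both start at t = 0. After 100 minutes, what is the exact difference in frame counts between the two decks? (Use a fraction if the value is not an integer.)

100 min = 6000 s.
A emits 48 × 6000 = 288000 frames; B emits 50 × 6000 = 300000.
Difference = 12000 frames; B is ahead of A.

12000 frames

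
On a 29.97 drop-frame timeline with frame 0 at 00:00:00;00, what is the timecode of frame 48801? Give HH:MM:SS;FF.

00:27:08;11

Each 10-minute DF block holds 10 × 60 × 30 − 9 × 2 = 17982 frames. 48801 ÷ 17982 → 2 full blocks, remainder 12837.
Within the partial block the first minute is 1800 frames and each further minute 1798, so 7 further minute boundaries passed. Total skipped labels = 18 × 2 + 2 × 7 = 50.
Non-drop label index = 48801 + 50 = 48851; at 30 labels/s that is 00:27:08:11, i.e. DF 00:27:08;11.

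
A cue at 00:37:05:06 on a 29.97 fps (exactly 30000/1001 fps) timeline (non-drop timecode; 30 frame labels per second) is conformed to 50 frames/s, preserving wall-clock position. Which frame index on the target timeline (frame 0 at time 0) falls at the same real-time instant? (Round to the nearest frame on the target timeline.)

frame 111371

Source frame index: (0×3600 + 37×60 + 5) × 30 + 6 = 66756.
Real time: 66756 / (30000/1001) = 5568563/2500 s.
Target frame: (5568563/2500) × (50) = 5568563/50 ≈ 111371.260 → 111371.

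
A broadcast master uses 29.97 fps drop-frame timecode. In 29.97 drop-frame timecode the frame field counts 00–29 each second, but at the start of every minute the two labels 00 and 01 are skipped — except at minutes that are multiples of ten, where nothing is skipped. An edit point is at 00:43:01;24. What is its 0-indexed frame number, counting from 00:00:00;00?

77376

Complete 10-minute blocks: 4, each 17982 frames → 71928.
Remaining 3 whole minutes in the current block: 1800 + 2 × 1798 = 5396 frames.
Within the current minute: 1 × 30 + 24 − 2 = 52 (labels ;00/;01 skipped at this minute). Total = 71928 + 5396 + 52 = 77376.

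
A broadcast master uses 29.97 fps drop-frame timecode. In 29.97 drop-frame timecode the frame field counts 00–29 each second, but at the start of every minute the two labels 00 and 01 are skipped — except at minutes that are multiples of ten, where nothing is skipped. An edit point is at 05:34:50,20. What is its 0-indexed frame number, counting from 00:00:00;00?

602118

Complete 10-minute blocks: 33, each 17982 frames → 593406.
Remaining 4 whole minutes in the current block: 1800 + 3 × 1798 = 7194 frames.
Within the current minute: 50 × 30 + 20 − 2 = 1518 (labels ;00/;01 skipped at this minute). Total = 593406 + 7194 + 1518 = 602118.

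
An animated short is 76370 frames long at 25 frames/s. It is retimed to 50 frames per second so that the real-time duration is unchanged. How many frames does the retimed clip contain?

Frames at target rate = 76370 × (50) / (25) = 152740.

152740 frames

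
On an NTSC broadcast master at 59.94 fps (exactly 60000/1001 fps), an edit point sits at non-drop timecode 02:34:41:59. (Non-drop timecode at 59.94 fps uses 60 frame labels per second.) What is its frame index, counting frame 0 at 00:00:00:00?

Total seconds to the label: (2 × 3600 + 34 × 60 + 41) = 9281.
Frame index = 9281 × 60 + 59 = 556919.

556919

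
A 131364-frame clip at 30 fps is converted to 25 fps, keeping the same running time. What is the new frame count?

Target frames = source frames × (target rate / source rate) = 131364 × (25)/(30) = 131364 × 5/6 = 109470.

109470 frames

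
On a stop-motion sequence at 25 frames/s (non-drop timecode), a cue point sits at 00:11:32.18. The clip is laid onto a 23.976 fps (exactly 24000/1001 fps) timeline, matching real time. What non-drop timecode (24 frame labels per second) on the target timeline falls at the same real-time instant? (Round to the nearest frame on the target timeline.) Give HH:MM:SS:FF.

Source frame index: (0×3600 + 11×60 + 32) × 25 + 18 = 17318.
Real time: 17318 / (25) = 17318/25 s.
Target frame: (17318/25) × (24000/1001) = 2375040/143 ≈ 16608.671 → 16609.
At 24 labels/s: frame 16609 → 00:11:32:01.

00:11:32:01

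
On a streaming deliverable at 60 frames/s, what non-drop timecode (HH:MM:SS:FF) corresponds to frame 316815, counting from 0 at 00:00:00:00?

01:28:00:15

316815 ÷ 60 = 5280 full seconds, remainder 15 frames.
5280 s = 1 h 28 min 0 s.
Timecode: 01:28:00:15.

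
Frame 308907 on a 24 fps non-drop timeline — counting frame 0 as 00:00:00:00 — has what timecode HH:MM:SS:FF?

308907 ÷ 24 = 12871 full seconds, remainder 3 frames.
12871 s = 3 h 34 min 31 s.
Timecode: 03:34:31:03.

03:34:31:03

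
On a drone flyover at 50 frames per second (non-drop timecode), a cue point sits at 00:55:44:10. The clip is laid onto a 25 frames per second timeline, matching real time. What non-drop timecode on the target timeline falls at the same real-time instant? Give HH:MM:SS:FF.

00:55:44:05

Source frame index: (0×3600 + 55×60 + 44) × 50 + 10 = 167210.
Real time: 167210 / (50) = 16721/5 s.
Target frame: (16721/5) × (25) = 83605.
At 25 labels/s: frame 83605 → 00:55:44:05.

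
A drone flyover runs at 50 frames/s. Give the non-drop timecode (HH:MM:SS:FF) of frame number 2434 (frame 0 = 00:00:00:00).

00:00:48:34

2434 ÷ 50 = 48 full seconds, remainder 34 frames.
48 s = 0 h 0 min 48 s.
Timecode: 00:00:48:34.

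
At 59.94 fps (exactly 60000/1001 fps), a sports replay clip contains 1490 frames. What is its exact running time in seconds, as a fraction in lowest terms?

Running time = 1490 ÷ (60000/1001) = 1490 × 1001/60000 = 149149/6000 s.

149149/6000 seconds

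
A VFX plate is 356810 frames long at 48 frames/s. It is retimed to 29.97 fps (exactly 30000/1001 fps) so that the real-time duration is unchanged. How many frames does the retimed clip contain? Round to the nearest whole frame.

222783 frames

Frames at target rate = 356810 × (30000/1001) / (48) = 223006250/1001 ≈ 222783.467.
Nearest whole frame: 222783.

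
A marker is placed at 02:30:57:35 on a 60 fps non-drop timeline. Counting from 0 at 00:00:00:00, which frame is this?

543455

Total seconds to the label: (2 × 3600 + 30 × 60 + 57) = 9057.
Frame index = 9057 × 60 + 35 = 543455.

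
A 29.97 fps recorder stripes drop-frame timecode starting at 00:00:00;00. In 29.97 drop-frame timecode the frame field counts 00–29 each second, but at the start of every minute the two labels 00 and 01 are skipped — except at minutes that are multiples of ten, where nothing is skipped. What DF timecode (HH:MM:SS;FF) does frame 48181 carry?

00:26:47;19

Ten DF minutes hold 17982 frames, so frame 48181 lies in block 2 (frames 35964–53945) with 12217 frames into that block.
The block's first minute is 1800 frames and the rest 1798 each; 12217 frames reaches minute 6, so 2 × 18 + 6 × 2 = 48 labels have been skipped so far.
Adding those back, label number 48181 + 48 = 48229 at 30 labels/s is 1607 s + 19 f = 0 h 26 min 47 s frame 19, i.e. 00:26:47;19.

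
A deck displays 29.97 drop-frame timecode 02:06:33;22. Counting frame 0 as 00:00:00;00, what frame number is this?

227584

Complete 10-minute blocks: 12, each 17982 frames → 215784.
Remaining 6 whole minutes in the current block: 1800 + 5 × 1798 = 10790 frames.
Within the current minute: 33 × 30 + 22 − 2 = 1010 (labels ;00/;01 skipped at this minute). Total = 215784 + 10790 + 1010 = 227584.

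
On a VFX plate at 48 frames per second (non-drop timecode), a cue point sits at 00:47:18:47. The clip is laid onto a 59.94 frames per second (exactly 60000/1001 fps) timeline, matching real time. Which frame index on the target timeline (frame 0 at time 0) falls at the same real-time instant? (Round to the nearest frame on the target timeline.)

frame 170169

Source frame index: (0×3600 + 47×60 + 18) × 48 + 47 = 136271.
Real time: 136271 / (48) = 136271/48 s.
Target frame: (136271/48) × (60000/1001) = 170338750/1001 ≈ 170168.581 → 170169.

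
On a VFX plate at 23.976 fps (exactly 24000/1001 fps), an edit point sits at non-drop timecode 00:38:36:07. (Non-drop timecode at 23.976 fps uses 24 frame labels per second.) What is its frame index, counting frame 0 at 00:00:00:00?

frame 55591

Total seconds to the label: (0 × 3600 + 38 × 60 + 36) = 2316.
Frame index = 2316 × 24 + 7 = 55591.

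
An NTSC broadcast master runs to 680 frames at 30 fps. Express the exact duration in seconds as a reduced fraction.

Running time = 680 ÷ (30) = 680 × 1/30 = 68/3 s.

68/3 seconds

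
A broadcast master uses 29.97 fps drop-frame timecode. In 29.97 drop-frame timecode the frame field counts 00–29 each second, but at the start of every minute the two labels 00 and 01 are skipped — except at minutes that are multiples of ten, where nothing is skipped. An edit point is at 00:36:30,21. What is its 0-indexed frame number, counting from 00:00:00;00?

65655

As if non-drop at 30 labels/s: (0 × 3600 + 36 × 60 + 30) × 30 + 21 = 65721.
Minute boundaries passed: 36; those not divisible by 10: 36 − 3 = 33; dropped labels = 2 × 33 = 66.
Actual frame index = 65721 − 66 = 65655.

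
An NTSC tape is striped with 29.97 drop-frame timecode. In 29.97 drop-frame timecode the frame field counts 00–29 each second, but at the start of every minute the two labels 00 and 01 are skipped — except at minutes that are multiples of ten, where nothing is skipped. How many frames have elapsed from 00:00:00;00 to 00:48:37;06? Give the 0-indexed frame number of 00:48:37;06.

As if non-drop at 30 labels/s: (0 × 3600 + 48 × 60 + 37) × 30 + 6 = 87516.
Minute boundaries passed: 48; those not divisible by 10: 48 − 4 = 44; dropped labels = 2 × 44 = 88.
Actual frame index = 87516 − 88 = 87428.

87428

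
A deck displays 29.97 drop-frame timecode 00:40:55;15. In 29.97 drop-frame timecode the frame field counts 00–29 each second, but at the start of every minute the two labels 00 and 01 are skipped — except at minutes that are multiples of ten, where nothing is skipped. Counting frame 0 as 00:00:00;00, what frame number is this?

Complete 10-minute blocks: 4, each 17982 frames → 71928.
Remaining 0 whole minutes in the current block: 0 frames.
Within the current minute: 55 × 30 + 15 = 1665. Total = 71928 + 0 + 1665 = 73593.

73593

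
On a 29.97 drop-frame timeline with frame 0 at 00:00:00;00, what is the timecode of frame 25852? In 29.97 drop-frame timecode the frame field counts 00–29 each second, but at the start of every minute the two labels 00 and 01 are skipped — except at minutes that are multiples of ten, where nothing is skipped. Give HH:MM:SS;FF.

00:14:22;18

Each 10-minute DF block holds 10 × 60 × 30 − 9 × 2 = 17982 frames. 25852 ÷ 17982 → 1 full block, remainder 7870.
Within the partial block the first minute is 1800 frames and each further minute 1798, so 4 further minute boundaries passed. Total skipped labels = 18 × 1 + 2 × 4 = 26.
Non-drop label index = 25852 + 26 = 25878; at 30 labels/s that is 00:14:22:18, i.e. DF 00:14:22;18.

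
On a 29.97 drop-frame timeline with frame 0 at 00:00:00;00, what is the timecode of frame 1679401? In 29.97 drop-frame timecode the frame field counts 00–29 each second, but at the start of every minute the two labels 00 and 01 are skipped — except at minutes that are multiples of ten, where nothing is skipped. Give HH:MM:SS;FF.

Ten DF minutes hold 17982 frames, so frame 1679401 lies in block 93 (frames 1672326–1690307) with 7075 frames into that block.
The block's first minute is 1800 frames and the rest 1798 each; 7075 frames reaches minute 3, so 93 × 18 + 3 × 2 = 1680 labels have been skipped so far.
Adding those back, label number 1679401 + 1680 = 1681081 at 30 labels/s is 56036 s + 1 f = 15 h 33 min 56 s frame 1, i.e. 15:33:56;01.

15:33:56;01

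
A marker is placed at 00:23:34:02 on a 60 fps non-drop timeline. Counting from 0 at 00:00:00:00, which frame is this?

frame 84842

Total seconds to the label: (0 × 3600 + 23 × 60 + 34) = 1414.
Frame index = 1414 × 60 + 2 = 84842.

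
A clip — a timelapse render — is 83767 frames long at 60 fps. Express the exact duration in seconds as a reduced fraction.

83767/60 seconds

Running time = 83767 ÷ (60) = 83767 × 1/60 = 83767/60 s.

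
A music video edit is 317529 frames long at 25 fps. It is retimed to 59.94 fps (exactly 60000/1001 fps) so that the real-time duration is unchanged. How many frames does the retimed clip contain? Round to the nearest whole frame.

Frames at target rate = 317529 × (60000/1001) / (25) = 762069600/1001 ≈ 761308.292.
Nearest whole frame: 761308.

761308 frames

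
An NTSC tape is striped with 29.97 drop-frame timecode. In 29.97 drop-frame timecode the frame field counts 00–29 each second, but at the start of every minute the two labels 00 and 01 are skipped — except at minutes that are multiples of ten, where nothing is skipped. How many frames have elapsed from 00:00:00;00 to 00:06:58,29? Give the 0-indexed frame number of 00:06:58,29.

As if non-drop at 30 labels/s: (0 × 3600 + 6 × 60 + 58) × 30 + 29 = 12569.
Minute boundaries passed: 6; those not divisible by 10: 6 − 0 = 6; dropped labels = 2 × 6 = 12.
Actual frame index = 12569 − 12 = 12557.

12557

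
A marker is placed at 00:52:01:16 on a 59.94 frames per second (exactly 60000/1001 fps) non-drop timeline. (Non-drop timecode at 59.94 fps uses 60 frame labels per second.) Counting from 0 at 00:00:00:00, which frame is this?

Total seconds to the label: (0 × 3600 + 52 × 60 + 1) = 3121.
Frame index = 3121 × 60 + 16 = 187276.

frame 187276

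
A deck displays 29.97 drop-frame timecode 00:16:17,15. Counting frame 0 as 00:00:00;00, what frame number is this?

29295

Complete 10-minute blocks: 1, each 17982 frames → 17982.
Remaining 6 whole minutes in the current block: 1800 + 5 × 1798 = 10790 frames.
Within the current minute: 17 × 30 + 15 − 2 = 523 (labels ;00/;01 skipped at this minute). Total = 17982 + 10790 + 523 = 29295.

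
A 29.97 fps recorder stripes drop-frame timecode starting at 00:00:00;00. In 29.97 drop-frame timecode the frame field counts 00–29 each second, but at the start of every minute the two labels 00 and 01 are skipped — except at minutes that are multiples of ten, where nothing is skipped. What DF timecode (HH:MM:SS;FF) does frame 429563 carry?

Ten DF minutes hold 17982 frames, so frame 429563 lies in block 23 (frames 413586–431567) with 15977 frames into that block.
The block's first minute is 1800 frames and the rest 1798 each; 15977 frames reaches minute 8, so 23 × 18 + 8 × 2 = 430 labels have been skipped so far.
Adding those back, label number 429563 + 430 = 429993 at 30 labels/s is 14333 s + 3 f = 3 h 58 min 53 s frame 3, i.e. 03:58:53;03.

03:58:53;03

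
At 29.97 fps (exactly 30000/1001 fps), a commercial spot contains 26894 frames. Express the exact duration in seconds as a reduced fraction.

Running time = 26894 ÷ (30000/1001) = 26894 × 1001/30000 = 13460447/15000 s.

13460447/15000 seconds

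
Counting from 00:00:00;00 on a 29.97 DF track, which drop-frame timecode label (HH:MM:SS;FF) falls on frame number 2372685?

21:59:28;21

Each 10-minute DF block holds 10 × 60 × 30 − 9 × 2 = 17982 frames. 2372685 ÷ 17982 → 131 full blocks, remainder 17043.
Within the partial block the first minute is 1800 frames and each further minute 1798, so 9 further minute boundaries passed. Total skipped labels = 18 × 131 + 2 × 9 = 2376.
Non-drop label index = 2372685 + 2376 = 2375061; at 30 labels/s that is 21:59:28:21, i.e. DF 21:59:28;21.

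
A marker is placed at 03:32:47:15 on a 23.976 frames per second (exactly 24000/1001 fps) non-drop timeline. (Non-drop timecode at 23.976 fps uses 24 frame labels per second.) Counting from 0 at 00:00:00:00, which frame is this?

Total seconds to the label: (3 × 3600 + 32 × 60 + 47) = 12767.
Frame index = 12767 × 24 + 15 = 306423.

306423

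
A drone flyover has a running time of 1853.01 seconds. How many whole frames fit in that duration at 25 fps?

Frames = 1853.01 × 25 = 185301/4 ≈ 46325.2500.
Complete frames: 46325.

46325 frames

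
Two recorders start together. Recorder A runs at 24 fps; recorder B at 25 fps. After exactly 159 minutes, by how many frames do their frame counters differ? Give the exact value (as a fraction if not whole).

159 min = 9540 s.
A emits 24 × 9540 = 228960 frames; B emits 25 × 9540 = 238500.
Difference = 9540 frames; B is ahead of A.

9540 frames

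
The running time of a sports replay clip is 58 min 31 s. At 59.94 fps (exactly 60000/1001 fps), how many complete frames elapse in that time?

58 min 31 s = 3511 s.
Frames = 3511 × 60000/1001 = 210660000/1001 ≈ 210449.5504.
Complete frames: 210449.

210449 frames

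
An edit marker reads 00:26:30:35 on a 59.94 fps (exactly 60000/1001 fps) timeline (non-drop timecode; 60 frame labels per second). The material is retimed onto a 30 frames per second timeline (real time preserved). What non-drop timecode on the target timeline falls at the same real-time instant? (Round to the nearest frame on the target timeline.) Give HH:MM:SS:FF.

Source frame index: (0×3600 + 26×60 + 30) × 60 + 35 = 95435.
Real time: 95435 / (60000/1001) = 19106087/12000 s.
Target frame: (19106087/12000) × (30) = 19106087/400 ≈ 47765.217 → 47765.
At 30 labels/s: frame 47765 → 00:26:32:05.

00:26:32:05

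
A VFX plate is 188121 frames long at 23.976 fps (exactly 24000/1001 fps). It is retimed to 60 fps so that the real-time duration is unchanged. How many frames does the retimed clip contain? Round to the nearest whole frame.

Frames at target rate = 188121 × (60) / (24000/1001) = 188309121/400 ≈ 470772.802.
Nearest whole frame: 470773.

470773 frames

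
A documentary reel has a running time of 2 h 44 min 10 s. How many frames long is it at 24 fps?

236400 frames

2 h 44 min 10 s = 9850 s.
Frames = 9850 × 24 = 236400.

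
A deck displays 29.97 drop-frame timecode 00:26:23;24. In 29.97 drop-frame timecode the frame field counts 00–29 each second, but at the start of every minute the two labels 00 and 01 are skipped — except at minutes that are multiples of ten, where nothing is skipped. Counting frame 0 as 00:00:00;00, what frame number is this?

47466

Complete 10-minute blocks: 2, each 17982 frames → 35964.
Remaining 6 whole minutes in the current block: 1800 + 5 × 1798 = 10790 frames.
Within the current minute: 23 × 30 + 24 − 2 = 712 (labels ;00/;01 skipped at this minute). Total = 35964 + 10790 + 712 = 47466.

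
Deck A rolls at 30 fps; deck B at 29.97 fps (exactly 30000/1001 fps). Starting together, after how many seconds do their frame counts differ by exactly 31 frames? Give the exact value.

The gap grows by |30000/1001 − 30| = 30/1001 frames per second.
Time for a 31-frame gap: 31 ÷ (30/1001) = 31031/30 s.

31031/30 seconds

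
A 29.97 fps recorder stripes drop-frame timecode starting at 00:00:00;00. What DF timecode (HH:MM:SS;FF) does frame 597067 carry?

05:32:02;05

Ten DF minutes hold 17982 frames, so frame 597067 lies in block 33 (frames 593406–611387) with 3661 frames into that block.
The block's first minute is 1800 frames and the rest 1798 each; 3661 frames reaches minute 2, so 33 × 18 + 2 × 2 = 598 labels have been skipped so far.
Adding those back, label number 597067 + 598 = 597665 at 30 labels/s is 19922 s + 5 f = 5 h 32 min 2 s frame 5, i.e. 05:32:02;05.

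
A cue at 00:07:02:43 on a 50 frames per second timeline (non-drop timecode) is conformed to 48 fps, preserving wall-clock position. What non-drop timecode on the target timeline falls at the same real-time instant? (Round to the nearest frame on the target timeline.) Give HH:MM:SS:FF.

00:07:02:41

Source frame index: (0×3600 + 7×60 + 2) × 50 + 43 = 21143.
Real time: 21143 / (50) = 21143/50 s.
Target frame: (21143/50) × (48) = 507432/25 ≈ 20297.280 → 20297.
At 48 labels/s: frame 20297 → 00:07:02:41.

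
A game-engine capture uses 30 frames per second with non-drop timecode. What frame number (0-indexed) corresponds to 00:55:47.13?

frame 100423

Total seconds to the label: (0 × 3600 + 55 × 60 + 47) = 3347.
Frame index = 3347 × 30 + 13 = 100423.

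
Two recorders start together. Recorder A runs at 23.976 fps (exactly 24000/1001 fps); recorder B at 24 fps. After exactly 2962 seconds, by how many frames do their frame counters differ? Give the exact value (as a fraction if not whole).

A emits 24000/1001 × 2962 = 71088000/1001 frames; B emits 24 × 2962 = 71088.
Difference = 71088/1001 frames (≈ 71.0170); B is ahead of A.

71088/1001 frames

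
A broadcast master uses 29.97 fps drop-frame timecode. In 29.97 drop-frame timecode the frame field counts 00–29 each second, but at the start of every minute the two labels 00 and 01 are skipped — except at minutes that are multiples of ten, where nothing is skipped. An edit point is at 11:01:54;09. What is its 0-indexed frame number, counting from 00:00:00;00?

Complete 10-minute blocks: 66, each 17982 frames → 1186812.
Remaining 1 whole minute in the current block: 1800 + 0 × 1798 = 1800 frames.
Within the current minute: 54 × 30 + 9 − 2 = 1627 (labels ;00/;01 skipped at this minute). Total = 1186812 + 1800 + 1627 = 1190239.

1190239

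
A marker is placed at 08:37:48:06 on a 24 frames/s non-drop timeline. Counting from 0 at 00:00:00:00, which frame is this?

frame 745638

Total seconds to the label: (8 × 3600 + 37 × 60 + 48) = 31068.
Frame index = 31068 × 24 + 6 = 745638.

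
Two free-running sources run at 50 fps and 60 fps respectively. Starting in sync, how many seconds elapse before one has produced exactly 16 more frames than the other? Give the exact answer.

The gap grows by |60 − 50| = 10 frames per second.
Time for a 16-frame gap: 16 ÷ (10) = 1.6 s.

1.6 seconds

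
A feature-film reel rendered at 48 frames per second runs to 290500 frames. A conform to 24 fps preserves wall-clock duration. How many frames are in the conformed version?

Target frames = source frames × (target rate / source rate) = 290500 × (24)/(48) = 290500 × 1/2 = 145250.

145250 frames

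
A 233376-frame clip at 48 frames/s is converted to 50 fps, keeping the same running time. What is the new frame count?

243100 frames

Target frames = source frames × (target rate / source rate) = 233376 × (50)/(48) = 233376 × 25/24 = 243100.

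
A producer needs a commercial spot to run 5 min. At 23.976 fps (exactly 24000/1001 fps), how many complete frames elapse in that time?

7192 frames

5 min = 300 s.
Frames = 300 × 24000/1001 = 7200000/1001 ≈ 7192.8072.
Complete frames: 7192.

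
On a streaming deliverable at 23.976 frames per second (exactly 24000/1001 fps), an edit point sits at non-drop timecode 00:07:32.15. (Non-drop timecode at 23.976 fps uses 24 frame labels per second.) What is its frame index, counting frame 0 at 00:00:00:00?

10863

Total seconds to the label: (0 × 3600 + 7 × 60 + 32) = 452.
Frame index = 452 × 24 + 15 = 10863.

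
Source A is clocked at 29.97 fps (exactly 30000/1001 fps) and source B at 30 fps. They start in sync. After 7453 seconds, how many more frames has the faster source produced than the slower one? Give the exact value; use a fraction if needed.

A emits 30000/1001 × 7453 = 223590000/1001 frames; B emits 30 × 7453 = 223590.
Difference = 223590/1001 frames (≈ 223.3666); B is ahead of A.

223590/1001 frames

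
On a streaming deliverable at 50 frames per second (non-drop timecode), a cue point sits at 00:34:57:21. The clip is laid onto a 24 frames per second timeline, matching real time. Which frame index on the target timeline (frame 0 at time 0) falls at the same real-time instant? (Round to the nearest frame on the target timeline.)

frame 50338

Source frame index: (0×3600 + 34×60 + 57) × 50 + 21 = 104871.
Real time: 104871 / (50) = 104871/50 s.
Target frame: (104871/50) × (24) = 1258452/25 ≈ 50338.080 → 50338.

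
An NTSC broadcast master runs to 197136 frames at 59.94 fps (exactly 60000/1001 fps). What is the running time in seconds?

3288.8856 seconds

Running time = 197136 / (60000/1001) = 3288.8856 s.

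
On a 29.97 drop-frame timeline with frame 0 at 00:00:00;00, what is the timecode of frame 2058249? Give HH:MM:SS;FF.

Ten DF minutes hold 17982 frames, so frame 2058249 lies in block 114 (frames 2049948–2067929) with 8301 frames into that block.
The block's first minute is 1800 frames and the rest 1798 each; 8301 frames reaches minute 4, so 114 × 18 + 4 × 2 = 2060 labels have been skipped so far.
Adding those back, label number 2058249 + 2060 = 2060309 at 30 labels/s is 68676 s + 29 f = 19 h 4 min 36 s frame 29, i.e. 19:04:36;29.

19:04:36;29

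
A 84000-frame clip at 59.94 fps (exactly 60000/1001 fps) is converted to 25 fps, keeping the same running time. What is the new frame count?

35035 frames

Target frames = source frames × (target rate / source rate) = 84000 × (25)/(60000/1001) = 84000 × 1001/2400 = 35035.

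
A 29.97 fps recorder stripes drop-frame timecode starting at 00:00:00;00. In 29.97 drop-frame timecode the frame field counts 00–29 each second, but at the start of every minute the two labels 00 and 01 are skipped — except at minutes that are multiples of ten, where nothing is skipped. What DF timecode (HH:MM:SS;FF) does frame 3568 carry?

Ten DF minutes hold 17982 frames, so frame 3568 lies in block 0 (frames 0–17981) with 3568 frames into that block.
The block's first minute is 1800 frames and the rest 1798 each; 3568 frames reaches minute 1, so 0 × 18 + 1 × 2 = 2 labels have been skipped so far.
Adding those back, label number 3568 + 2 = 3570 at 30 labels/s is 119 s + 0 f = 0 h 1 min 59 s frame 0, i.e. 00:01:59;00.

00:01:59;00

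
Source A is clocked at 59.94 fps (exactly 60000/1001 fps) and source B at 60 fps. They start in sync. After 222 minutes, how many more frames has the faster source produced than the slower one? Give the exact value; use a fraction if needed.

222 min = 13320 s.
A emits 60000/1001 × 13320 = 799200000/1001 frames; B emits 60 × 13320 = 799200.
Difference = 799200/1001 frames (≈ 798.4016); B is ahead of A.

799200/1001 frames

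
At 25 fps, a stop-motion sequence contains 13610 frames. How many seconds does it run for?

Running time = 13610 / (25) = 544.4 s.

544.4 seconds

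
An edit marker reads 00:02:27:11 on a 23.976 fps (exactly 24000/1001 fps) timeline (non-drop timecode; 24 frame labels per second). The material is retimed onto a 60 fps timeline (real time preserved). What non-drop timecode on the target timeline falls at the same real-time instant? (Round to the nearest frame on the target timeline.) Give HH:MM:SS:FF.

Source frame index: (0×3600 + 2×60 + 27) × 24 + 11 = 3539.
Real time: 3539 / (24000/1001) = 3542539/24000 s.
Target frame: (3542539/24000) × (60) = 3542539/400 ≈ 8856.347 → 8856.
At 60 labels/s: frame 8856 → 00:02:27:36.

00:02:27:36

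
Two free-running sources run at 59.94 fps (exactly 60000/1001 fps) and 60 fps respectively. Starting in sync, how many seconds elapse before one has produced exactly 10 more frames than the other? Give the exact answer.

1001/6 seconds

The gap grows by |60 − 60000/1001| = 60/1001 frames per second.
Time for a 10-frame gap: 10 ÷ (60/1001) = 1001/6 s.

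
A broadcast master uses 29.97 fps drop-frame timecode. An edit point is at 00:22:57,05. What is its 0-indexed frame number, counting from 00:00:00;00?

Complete 10-minute blocks: 2, each 17982 frames → 35964.
Remaining 2 whole minutes in the current block: 1800 + 1 × 1798 = 3598 frames.
Within the current minute: 57 × 30 + 5 − 2 = 1713 (labels ;00/;01 skipped at this minute). Total = 35964 + 3598 + 1713 = 41275.

41275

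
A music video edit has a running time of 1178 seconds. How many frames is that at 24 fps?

28272 frames

Frames = 1178 × 24 = 28272.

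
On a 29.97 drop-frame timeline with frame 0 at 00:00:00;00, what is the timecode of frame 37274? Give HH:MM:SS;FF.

Each 10-minute DF block holds 10 × 60 × 30 − 9 × 2 = 17982 frames. 37274 ÷ 17982 → 2 full blocks, remainder 1310.
Within the partial block the first minute is 1800 frames and each further minute 1798, so 0 further minute boundaries passed. Total skipped labels = 18 × 2 + 2 × 0 = 36.
Non-drop label index = 37274 + 36 = 37310; at 30 labels/s that is 00:20:43:20, i.e. DF 00:20:43;20.

00:20:43;20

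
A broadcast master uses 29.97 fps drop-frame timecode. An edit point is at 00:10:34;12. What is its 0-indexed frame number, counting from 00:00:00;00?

19014

As if non-drop at 30 labels/s: (0 × 3600 + 10 × 60 + 34) × 30 + 12 = 19032.
Minute boundaries passed: 10; those not divisible by 10: 10 − 1 = 9; dropped labels = 2 × 9 = 18.
Actual frame index = 19032 − 18 = 19014.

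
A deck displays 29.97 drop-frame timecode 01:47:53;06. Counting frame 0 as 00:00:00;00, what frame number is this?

194002

Complete 10-minute blocks: 10, each 17982 frames → 179820.
Remaining 7 whole minutes in the current block: 1800 + 6 × 1798 = 12588 frames.
Within the current minute: 53 × 30 + 6 − 2 = 1594 (labels ;00/;01 skipped at this minute). Total = 179820 + 12588 + 1594 = 194002.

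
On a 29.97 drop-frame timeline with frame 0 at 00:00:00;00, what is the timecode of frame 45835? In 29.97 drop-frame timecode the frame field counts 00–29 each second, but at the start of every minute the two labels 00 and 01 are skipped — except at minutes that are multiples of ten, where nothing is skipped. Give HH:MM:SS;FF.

Ten DF minutes hold 17982 frames, so frame 45835 lies in block 2 (frames 35964–53945) with 9871 frames into that block.
The block's first minute is 1800 frames and the rest 1798 each; 9871 frames reaches minute 5, so 2 × 18 + 5 × 2 = 46 labels have been skipped so far.
Adding those back, label number 45835 + 46 = 45881 at 30 labels/s is 1529 s + 11 f = 0 h 25 min 29 s frame 11, i.e. 00:25:29;11.

00:25:29;11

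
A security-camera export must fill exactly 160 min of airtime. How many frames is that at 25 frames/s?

240000 frames

160 min = 9600 s.
Frames = 9600 × 25 = 240000.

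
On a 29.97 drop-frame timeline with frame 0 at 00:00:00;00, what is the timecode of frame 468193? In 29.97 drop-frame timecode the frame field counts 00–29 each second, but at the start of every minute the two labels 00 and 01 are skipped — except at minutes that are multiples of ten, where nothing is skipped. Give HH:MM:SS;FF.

Ten DF minutes hold 17982 frames, so frame 468193 lies in block 26 (frames 467532–485513) with 661 frames into that block.
The block's first minute is 1800 frames and the rest 1798 each; 661 frames reaches minute 0, so 26 × 18 + 0 × 2 = 468 labels have been skipped so far.
Adding those back, label number 468193 + 468 = 468661 at 30 labels/s is 15622 s + 1 f = 4 h 20 min 22 s frame 1, i.e. 04:20:22;01.

04:20:22;01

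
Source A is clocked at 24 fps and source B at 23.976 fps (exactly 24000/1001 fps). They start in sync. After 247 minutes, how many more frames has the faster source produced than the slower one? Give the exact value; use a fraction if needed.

247 min = 14820 s.
A emits 24 × 14820 = 355680 frames; B emits 24000/1001 × 14820 = 27360000/77.
Difference = 27360/77 frames (≈ 355.3247); B is behind A.

27360/77 frames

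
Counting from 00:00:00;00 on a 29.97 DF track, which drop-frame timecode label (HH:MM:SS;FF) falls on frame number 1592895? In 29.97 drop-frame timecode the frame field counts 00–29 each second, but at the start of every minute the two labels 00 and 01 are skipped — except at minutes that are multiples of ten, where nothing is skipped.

14:45:49;19

Each 10-minute DF block holds 10 × 60 × 30 − 9 × 2 = 17982 frames. 1592895 ÷ 17982 → 88 full blocks, remainder 10479.
Within the partial block the first minute is 1800 frames and each further minute 1798, so 5 further minute boundaries passed. Total skipped labels = 18 × 88 + 2 × 5 = 1594.
Non-drop label index = 1592895 + 1594 = 1594489; at 30 labels/s that is 14:45:49:19, i.e. DF 14:45:49;19.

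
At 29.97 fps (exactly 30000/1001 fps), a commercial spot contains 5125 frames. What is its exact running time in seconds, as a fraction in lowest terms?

41041/240 seconds

Running time = 5125 ÷ (30000/1001) = 5125 × 1001/30000 = 41041/240 s.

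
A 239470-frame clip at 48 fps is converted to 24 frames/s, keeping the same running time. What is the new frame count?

119735 frames

Target frames = source frames × (target rate / source rate) = 239470 × (24)/(48) = 239470 × 1/2 = 119735.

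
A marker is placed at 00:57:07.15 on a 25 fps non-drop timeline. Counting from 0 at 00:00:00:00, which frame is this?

frame 85690

Total seconds to the label: (0 × 3600 + 57 × 60 + 7) = 3427.
Frame index = 3427 × 25 + 15 = 85690.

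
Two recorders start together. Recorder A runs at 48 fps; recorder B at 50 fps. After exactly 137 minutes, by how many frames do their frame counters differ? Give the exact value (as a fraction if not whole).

16440 frames

137 min = 8220 s.
A emits 48 × 8220 = 394560 frames; B emits 50 × 8220 = 411000.
Difference = 16440 frames; B is ahead of A.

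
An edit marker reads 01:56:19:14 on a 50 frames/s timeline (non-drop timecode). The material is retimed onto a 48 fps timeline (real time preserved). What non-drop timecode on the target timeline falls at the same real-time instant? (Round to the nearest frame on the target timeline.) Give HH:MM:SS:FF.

01:56:19:13

Source frame index: (1×3600 + 56×60 + 19) × 50 + 14 = 348964.
Real time: 348964 / (50) = 174482/25 s.
Target frame: (174482/25) × (48) = 8375136/25 ≈ 335005.440 → 335005.
At 48 labels/s: frame 335005 → 01:56:19:13.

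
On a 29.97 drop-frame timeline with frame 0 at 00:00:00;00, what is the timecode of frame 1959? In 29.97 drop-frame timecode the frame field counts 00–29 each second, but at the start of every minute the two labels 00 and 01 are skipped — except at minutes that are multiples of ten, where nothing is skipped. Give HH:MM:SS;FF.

00:01:05;11

Ten DF minutes hold 17982 frames, so frame 1959 lies in block 0 (frames 0–17981) with 1959 frames into that block.
The block's first minute is 1800 frames and the rest 1798 each; 1959 frames reaches minute 1, so 0 × 18 + 1 × 2 = 2 labels have been skipped so far.
Adding those back, label number 1959 + 2 = 1961 at 30 labels/s is 65 s + 11 f = 0 h 1 min 5 s frame 11, i.e. 00:01:05;11.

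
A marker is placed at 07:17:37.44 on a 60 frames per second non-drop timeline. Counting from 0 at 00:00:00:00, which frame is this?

frame 1575464

Total seconds to the label: (7 × 3600 + 17 × 60 + 37) = 26257.
Frame index = 26257 × 60 + 44 = 1575464.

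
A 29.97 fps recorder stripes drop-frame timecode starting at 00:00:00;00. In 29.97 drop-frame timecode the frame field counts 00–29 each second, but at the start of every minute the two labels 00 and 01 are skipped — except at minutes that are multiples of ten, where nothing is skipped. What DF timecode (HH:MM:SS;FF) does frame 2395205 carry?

Each 10-minute DF block holds 10 × 60 × 30 − 9 × 2 = 17982 frames. 2395205 ÷ 17982 → 133 full blocks, remainder 3599.
Within the partial block the first minute is 1800 frames and each further minute 1798, so 2 further minute boundaries passed. Total skipped labels = 18 × 133 + 2 × 2 = 2398.
Non-drop label index = 2395205 + 2398 = 2397603; at 30 labels/s that is 22:12:00:03, i.e. DF 22:12:00;03.

22:12:00;03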